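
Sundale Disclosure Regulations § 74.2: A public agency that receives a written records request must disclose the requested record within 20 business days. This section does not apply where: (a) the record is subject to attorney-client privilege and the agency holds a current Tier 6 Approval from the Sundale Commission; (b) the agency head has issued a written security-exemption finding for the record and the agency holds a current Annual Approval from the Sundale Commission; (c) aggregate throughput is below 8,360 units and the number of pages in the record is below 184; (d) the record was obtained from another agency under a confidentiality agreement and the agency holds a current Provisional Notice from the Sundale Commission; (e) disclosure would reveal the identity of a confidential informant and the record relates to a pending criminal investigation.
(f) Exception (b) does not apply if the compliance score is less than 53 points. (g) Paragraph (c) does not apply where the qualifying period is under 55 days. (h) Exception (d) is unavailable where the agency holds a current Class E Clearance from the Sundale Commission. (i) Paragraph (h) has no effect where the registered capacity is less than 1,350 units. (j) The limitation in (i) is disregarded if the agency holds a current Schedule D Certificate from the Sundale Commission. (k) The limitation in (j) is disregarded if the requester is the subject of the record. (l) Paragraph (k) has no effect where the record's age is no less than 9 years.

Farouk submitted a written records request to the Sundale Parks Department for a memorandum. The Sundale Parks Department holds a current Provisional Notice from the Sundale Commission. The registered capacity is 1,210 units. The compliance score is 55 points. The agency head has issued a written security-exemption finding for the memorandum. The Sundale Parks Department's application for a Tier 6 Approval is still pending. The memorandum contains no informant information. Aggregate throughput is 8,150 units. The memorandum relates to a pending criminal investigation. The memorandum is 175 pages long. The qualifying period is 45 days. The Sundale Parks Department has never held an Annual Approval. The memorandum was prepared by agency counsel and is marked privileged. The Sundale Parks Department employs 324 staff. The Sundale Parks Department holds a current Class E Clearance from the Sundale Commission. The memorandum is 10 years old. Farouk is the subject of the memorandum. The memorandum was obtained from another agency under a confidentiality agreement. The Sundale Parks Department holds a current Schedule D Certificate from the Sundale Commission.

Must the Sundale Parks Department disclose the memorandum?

Yes — the Sundale Parks Department must disclose the memorandum.

Exception (a) does not apply: there is no Tier 6 Approval in force.
Exception (b) fails — there is no Annual Approval in force.
All of (c)'s requirements are met (aggregate throughput is 8,150 units, below the 8,360 units limit; the number of pages in the record is 175, below the 184 limit). Turning to paragraph (g): (g) applies — the qualifying period is 45 days, under the 55 days limit. (c) is therefore removed.
Exception (d): the memorandum was obtained under a confidentiality agreement; a current Provisional Notice is held — every condition holds. Turning to paragraphs (h)–(l): (h) applies — a current Class E Clearance is held. (i) is engaged (the registered capacity is 1,210 units, less than the 1,350 units limit), but is itself disapplied by (j): (j) operates against (i): a current Schedule D Certificate is held. (k) would limit (j) — Farouk is the subject of the memorandum — but (l) sets (k) aside: (l) operates against (k): the record's age is 10 years, meeting the 9 years threshold. So (d) is unavailable.
Exception (e) fails — the memorandum contains no informant information.
No exception is made out. the Sundale Parks Department falls within the general rule.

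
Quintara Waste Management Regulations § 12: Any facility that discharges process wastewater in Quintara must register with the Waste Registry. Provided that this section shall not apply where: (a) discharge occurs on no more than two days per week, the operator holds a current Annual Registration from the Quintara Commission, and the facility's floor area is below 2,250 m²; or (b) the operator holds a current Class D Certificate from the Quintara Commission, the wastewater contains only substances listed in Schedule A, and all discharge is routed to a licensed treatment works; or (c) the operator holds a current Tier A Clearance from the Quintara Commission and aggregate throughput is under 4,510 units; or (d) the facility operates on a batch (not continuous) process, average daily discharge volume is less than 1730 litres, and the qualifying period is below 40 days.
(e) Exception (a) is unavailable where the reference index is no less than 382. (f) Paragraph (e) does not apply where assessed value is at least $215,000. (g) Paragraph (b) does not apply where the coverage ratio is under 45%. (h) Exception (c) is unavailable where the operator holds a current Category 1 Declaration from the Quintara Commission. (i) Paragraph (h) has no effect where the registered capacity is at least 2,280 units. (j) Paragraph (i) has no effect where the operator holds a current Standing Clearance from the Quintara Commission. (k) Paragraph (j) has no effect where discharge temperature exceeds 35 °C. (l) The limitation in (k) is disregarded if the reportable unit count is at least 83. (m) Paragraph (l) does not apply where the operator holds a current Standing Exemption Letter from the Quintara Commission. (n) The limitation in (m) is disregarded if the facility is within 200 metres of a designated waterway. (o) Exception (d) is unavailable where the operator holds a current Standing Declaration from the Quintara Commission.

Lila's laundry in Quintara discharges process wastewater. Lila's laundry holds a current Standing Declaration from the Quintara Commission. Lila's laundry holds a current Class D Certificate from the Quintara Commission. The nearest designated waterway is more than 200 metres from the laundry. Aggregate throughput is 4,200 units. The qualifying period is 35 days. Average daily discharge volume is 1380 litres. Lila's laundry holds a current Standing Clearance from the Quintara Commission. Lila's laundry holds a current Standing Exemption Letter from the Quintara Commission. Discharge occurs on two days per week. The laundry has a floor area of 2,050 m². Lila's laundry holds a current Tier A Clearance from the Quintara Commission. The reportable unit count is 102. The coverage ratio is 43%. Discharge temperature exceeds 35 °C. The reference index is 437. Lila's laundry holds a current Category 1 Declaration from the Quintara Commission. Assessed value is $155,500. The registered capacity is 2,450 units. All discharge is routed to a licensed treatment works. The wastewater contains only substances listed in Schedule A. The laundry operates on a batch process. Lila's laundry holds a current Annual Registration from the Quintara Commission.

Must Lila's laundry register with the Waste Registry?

Exception (a)'s conditions are all satisfied: discharge occurs on no more than two days per week; a current Annual Registration is held; the facility's floor area is 2,050 m², below the 2,250 m² limit. However, paragraphs (e)–(f) must be considered: (e) applies — the reference index is 437, meeting the 382 threshold. (f), which would lift (e), is not triggered — assessed value is $155,500, short of $215,000. Exception (a) does not apply.
All of (b)'s requirements are met (a current Class D Certificate is held; the wastewater is Schedule-A-only; discharge is routed to a licensed treatment works). Turning to paragraph (g): (g) operates against (b): the coverage ratio is 43%, under the 45% limit. Exception (b) does not apply.
Exception (c): a current Tier A Clearance is held; aggregate throughput is 4,200 units, under the 4,510 units limit — every condition holds. Considering the limiting provisions: (h) applies (a current Category 1 Declaration is held), but is set aside by (i): (i) operates against (h): the registered capacity is 2,450 units, meeting the 2,280 units threshold. (j) would limit (i) — a current Standing Clearance is held — but (k) sets (j) aside: (k) is engaged — discharge temperature exceeds 35 °C. (l) would limit (k) — the reportable unit count is 102, meeting the 83 threshold — but (m) sets (l) aside: (m) operates against (l): a current Standing Exemption Letter is held. (n) is not triggered (the laundry is more than 200 m from any designated waterway), so (m) stands. So (c) applies.
Exception (d): the facility operates on a batch process; average daily discharge volume is 1380 litres, less than the 1730 litres limit; the qualifying period is 35 days, below the 40 days limit — every condition holds. But: (o) is triggered — a current Standing Declaration is held. (d) is therefore removed.

No — exception (c) applies; Lila's laundry is not required to register with the Waste Registry.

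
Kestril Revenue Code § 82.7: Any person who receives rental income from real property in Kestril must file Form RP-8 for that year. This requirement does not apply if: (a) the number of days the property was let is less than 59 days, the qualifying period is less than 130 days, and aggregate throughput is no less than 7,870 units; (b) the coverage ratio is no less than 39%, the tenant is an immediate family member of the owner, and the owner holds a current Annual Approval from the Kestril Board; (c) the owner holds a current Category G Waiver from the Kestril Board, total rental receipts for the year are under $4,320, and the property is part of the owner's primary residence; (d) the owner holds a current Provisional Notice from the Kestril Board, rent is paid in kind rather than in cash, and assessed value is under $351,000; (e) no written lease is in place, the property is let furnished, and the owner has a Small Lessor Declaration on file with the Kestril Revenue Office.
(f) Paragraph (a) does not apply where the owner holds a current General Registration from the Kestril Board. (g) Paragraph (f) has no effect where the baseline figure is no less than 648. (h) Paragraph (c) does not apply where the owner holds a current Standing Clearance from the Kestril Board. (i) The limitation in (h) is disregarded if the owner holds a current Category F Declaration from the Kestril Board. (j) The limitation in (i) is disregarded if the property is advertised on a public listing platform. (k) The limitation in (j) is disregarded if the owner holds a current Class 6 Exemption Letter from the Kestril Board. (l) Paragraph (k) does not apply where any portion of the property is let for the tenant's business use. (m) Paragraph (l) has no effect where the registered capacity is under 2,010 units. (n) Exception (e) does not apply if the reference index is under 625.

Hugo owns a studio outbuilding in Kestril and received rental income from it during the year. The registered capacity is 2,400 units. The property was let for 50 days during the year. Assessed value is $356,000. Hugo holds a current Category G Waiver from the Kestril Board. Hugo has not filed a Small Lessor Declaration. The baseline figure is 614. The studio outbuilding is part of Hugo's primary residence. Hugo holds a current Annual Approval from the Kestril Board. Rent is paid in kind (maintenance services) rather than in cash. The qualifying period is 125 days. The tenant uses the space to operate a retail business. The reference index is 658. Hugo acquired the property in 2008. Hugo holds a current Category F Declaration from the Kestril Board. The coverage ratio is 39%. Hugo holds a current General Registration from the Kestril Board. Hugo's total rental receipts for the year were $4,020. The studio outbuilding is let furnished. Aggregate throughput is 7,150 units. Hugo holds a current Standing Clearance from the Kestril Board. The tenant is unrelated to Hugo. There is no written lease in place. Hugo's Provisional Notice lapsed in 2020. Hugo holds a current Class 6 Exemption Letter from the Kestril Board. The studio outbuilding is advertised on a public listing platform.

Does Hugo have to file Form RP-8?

Yes — Hugo must file Form RP-8.

Exception (a) fails — aggregate throughput is 7,150 units, short of 7,870 units.
Exception (b) does not apply: the tenant is unrelated to the owner.
Exception (c)'s conditions are all satisfied: a current Category G Waiver is held; total rental receipts for the year are $4,020, under the $4,320 limit; the studio outbuilding is part of the primary residence. But: (h) operates against (c): a current Standing Clearance is held. (i) would limit (h) — a current Category F Declaration is held — but (j) sets (i) aside: (j) operates against (i): the property is publicly advertised. (k) would limit (j) — a current Class 6 Exemption Letter is held — but (l) sets (k) aside: (l) is engaged — the space is let for business use. (m), which would lift (l), is inapplicable — the registered capacity is 2,400 units, not under 2,010 units. Exception (c) does not apply.
Exception (d) fails — there is no Provisional Notice in force.
Exception (e) requires that the owner has a Small Lessor Declaration on file with the Kestril Revenue Office; but no Small Lessor Declaration is on file, so (e) is unavailable.
No exception is made out. Hugo falls within the general rule.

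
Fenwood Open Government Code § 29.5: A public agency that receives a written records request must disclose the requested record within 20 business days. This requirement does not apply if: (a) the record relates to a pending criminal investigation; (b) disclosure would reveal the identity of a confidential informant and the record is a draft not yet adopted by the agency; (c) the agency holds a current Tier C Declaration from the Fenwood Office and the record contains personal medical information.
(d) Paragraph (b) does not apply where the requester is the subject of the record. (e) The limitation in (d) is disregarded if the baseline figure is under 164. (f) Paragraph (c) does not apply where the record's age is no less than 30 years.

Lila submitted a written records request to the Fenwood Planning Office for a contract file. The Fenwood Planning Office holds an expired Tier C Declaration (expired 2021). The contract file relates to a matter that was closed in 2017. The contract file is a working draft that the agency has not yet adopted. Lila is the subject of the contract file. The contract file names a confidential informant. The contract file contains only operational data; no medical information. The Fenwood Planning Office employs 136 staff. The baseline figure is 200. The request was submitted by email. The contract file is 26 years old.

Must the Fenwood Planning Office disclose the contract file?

Exception (a) requires that the record relates to a pending criminal investigation; but the contract file relates to a closed matter, so (a) is unavailable.
Exception (b)'s conditions are all satisfied: the contract file names a confidential informant; the contract file is an unadopted draft. But: (d) operates against (b): Lila is the subject of the contract file. (e), which would lift (d), is not engaged — the baseline figure is 200, not under 164. Exception (b) does not apply.
Exception (c) fails — the Tier C Declaration is not current.
No exception displaces § 29.5.

Yes — the Fenwood Planning Office must disclose the contract file.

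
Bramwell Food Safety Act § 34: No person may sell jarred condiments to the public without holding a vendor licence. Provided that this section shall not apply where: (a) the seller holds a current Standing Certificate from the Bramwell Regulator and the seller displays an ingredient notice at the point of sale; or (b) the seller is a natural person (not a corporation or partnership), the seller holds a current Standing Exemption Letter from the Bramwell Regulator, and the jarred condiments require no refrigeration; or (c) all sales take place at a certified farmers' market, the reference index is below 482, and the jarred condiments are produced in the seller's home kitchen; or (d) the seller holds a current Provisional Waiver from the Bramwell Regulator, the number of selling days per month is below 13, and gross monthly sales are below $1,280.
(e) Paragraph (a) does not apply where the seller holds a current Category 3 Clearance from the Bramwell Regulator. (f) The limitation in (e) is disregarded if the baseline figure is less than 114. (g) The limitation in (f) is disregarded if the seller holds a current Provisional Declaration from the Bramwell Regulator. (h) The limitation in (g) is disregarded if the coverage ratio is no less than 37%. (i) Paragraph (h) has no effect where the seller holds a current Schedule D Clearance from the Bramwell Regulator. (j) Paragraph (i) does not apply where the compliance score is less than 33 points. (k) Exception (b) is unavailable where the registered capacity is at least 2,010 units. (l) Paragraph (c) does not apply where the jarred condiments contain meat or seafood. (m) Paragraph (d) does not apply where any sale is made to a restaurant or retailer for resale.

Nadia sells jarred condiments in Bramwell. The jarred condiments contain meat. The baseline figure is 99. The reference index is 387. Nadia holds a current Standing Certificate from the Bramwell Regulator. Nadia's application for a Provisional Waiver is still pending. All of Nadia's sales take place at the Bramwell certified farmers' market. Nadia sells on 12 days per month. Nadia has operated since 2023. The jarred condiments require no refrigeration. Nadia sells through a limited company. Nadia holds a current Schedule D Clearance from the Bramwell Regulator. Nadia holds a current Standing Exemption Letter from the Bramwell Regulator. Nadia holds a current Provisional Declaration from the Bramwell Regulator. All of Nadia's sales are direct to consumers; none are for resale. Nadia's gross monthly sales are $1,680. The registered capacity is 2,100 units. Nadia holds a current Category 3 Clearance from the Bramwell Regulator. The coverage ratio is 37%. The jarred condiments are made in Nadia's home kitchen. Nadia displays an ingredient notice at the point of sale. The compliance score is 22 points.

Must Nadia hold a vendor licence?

No — exception (a) applies; Nadia is not required to hold a vendor licence.

Exception (a) is satisfied on its face — a current Standing Certificate is held; an ingredient notice is displayed. Considering the limiting provisions: (e) operates (a current Category 3 Clearance is held), but is set aside by (f): (f) operates against (e): the baseline figure is 99, less than the 114 limit. (g) applies (a current Provisional Declaration is held), but is set aside by (h): (h) is engaged — the coverage ratio is 37%, meeting the 37% threshold. (i) would limit (h) — a current Schedule D Clearance is held — but (j) sets (i) aside: (j) operates against (i): the compliance score is 22 points, less than the 33 points limit. So (a) applies.
Exception (b) does not apply: the seller operates through a limited company.
Exception (c)'s conditions are all satisfied: all sales are at a certified farmers' market; the reference index is 387, below the 482 limit; the jarred condiments are home-kitchen produced. But applying paragraph (l): (l) operates against (c): the jarred condiments contain meat. So (c) is unavailable.
Exception (d) requires that the seller holds a current Provisional Waiver from the Bramwell Regulator; but there is no Provisional Waiver in force, so (d) is unavailable.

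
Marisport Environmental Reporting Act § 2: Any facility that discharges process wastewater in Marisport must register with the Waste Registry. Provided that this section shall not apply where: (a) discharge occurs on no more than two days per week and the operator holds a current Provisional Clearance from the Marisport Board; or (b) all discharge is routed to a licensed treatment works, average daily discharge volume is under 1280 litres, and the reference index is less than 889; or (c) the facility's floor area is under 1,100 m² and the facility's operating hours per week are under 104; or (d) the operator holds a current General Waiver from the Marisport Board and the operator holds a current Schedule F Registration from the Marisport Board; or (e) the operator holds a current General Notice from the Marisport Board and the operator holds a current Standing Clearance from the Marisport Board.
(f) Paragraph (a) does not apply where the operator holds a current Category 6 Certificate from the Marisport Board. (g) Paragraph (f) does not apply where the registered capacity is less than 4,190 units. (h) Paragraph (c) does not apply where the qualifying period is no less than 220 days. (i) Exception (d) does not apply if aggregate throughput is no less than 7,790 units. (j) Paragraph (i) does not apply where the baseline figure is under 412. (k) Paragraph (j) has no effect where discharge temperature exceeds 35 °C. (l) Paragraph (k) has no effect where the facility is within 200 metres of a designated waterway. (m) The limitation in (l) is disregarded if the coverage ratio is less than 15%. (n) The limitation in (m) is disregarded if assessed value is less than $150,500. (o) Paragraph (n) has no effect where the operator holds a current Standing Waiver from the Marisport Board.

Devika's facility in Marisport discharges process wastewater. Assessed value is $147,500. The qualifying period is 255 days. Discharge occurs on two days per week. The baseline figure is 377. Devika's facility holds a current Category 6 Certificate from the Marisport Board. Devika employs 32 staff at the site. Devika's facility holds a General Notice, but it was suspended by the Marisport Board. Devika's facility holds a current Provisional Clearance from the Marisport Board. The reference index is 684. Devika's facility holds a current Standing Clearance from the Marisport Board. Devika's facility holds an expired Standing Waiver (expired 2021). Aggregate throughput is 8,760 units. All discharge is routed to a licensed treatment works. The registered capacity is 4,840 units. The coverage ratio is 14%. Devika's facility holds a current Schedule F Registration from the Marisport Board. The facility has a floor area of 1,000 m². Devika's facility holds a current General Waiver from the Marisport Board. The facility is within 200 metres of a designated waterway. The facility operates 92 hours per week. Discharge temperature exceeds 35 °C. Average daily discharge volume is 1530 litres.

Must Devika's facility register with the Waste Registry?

No — exception (d) applies; Devika's facility is not required to register with the Waste Registry.

Exception (a): discharge occurs on no more than two days per week; a current Provisional Clearance is held — every condition holds. But applying paragraphs (f)–(g): (f) operates against (a): a current Category 6 Certificate is held. (g) is not engaged (the registered capacity is 4,840 units, not less than 4,190 units), so (f) stands. So (a) is unavailable.
Exception (b) requires that average daily discharge volume is under 1280 litres; but average daily discharge volume is 1530 litres, not under 1280 litres, so (b) is unavailable.
Exception (c)'s conditions are all satisfied: the facility's floor area is 1,000 m², under the 1,100 m² limit; the facility's operating hours per week are 92, under the 104 limit. But: (h) is triggered — the qualifying period is 255 days, meeting the 220 days threshold. Exception (c) does not apply.
Exception (d) is satisfied on its face — a current General Waiver is held; a current Schedule F Registration is held. As to paragraphs (i)–(o): (i) would limit (d) — aggregate throughput is 8,760 units, meeting the 7,790 units threshold — but (j) sets (i) aside: (j) operates against (i): the baseline figure is 377, under the 412 limit. (k) operates (discharge temperature exceeds 35 °C), but is itself disapplied by (l): (l) is engaged — the facility is within 200 m of a designated waterway. (m) would limit (l) — the coverage ratio is 14%, less than the 15% limit — but (n) sets (m) aside: (n) operates against (m): assessed value is $147,500, less than the $150,500 limit. (o) is not engaged (the Standing Waiver is not current), so (n) stands. So (d) applies.
Exception (e) requires that the operator holds a current General Notice from the Marisport Board; but there is no General Notice in force, so (e) is unavailable.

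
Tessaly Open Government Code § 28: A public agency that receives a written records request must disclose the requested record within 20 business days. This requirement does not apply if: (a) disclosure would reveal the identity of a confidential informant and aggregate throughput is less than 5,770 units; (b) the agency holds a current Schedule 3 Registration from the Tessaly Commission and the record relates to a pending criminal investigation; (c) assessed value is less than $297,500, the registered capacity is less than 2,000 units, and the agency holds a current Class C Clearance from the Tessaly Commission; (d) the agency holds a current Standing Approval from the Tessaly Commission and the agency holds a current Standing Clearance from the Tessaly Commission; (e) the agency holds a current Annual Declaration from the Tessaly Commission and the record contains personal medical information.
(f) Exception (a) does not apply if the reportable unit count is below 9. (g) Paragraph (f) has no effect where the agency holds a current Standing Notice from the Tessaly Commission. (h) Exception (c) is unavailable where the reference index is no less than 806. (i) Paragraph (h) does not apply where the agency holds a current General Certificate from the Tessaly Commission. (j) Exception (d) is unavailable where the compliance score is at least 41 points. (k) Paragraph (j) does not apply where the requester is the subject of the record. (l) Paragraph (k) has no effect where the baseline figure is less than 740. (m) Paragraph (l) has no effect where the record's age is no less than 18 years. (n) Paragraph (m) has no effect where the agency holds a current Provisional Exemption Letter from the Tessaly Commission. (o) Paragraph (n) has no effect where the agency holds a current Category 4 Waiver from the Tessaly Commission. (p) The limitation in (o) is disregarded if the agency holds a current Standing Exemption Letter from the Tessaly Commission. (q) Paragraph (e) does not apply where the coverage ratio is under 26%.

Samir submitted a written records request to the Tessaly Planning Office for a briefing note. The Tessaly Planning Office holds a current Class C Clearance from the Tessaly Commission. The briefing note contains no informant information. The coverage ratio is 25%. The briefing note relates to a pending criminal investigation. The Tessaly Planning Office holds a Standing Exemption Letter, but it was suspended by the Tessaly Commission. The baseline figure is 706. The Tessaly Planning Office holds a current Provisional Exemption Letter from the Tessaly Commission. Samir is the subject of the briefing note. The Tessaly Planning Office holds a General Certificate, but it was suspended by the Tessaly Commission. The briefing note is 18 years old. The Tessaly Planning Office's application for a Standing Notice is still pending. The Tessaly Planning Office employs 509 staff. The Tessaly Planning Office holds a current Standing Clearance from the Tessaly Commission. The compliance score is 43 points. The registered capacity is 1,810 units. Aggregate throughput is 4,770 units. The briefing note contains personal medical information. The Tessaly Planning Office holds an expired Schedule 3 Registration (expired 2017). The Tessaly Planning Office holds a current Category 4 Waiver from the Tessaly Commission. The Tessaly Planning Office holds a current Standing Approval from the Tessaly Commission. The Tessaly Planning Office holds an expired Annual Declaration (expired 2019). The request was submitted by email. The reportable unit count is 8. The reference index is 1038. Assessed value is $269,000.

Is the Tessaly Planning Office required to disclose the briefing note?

Exception (a) fails — the briefing note contains no informant information.
Exception (b) requires that the agency holds a current Schedule 3 Registration from the Tessaly Commission; but there is no Schedule 3 Registration in force, so (b) is unavailable.
Exception (c) is satisfied on its face — assessed value is $269,000, less than the $297,500 limit; the registered capacity is 1,810 units, less than the 2,000 units limit; a current Class C Clearance is held. Turning to paragraphs (h)–(i): (h) operates — the reference index is 1,038, meeting the 806 threshold. (i) is not triggered (no current General Certificate is held), so (h) stands. So (c) is unavailable.
All of (d)'s requirements are met (a current Standing Approval is held; a current Standing Clearance is held). Under paragraphs (j)–(p): (j) would limit (d) — the compliance score is 43 points, meeting the 41 points threshold — but (k) sets (j) aside: (k) operates against (j): Samir is the subject of the briefing note. (l) applies (the baseline figure is 706, less than the 740 limit), but is set aside by (m): (m) is engaged — the record's age is 18 years, meeting the 18 years threshold. (n) is engaged (a current Provisional Exemption Letter is held), but is itself disapplied by (o): (o) is engaged — a current Category 4 Waiver is held. (p), which would lift (o), is not triggered — no current Standing Exemption Letter is held. So (d) applies.
Exception (e) fails — the Annual Declaration is not current.

No — exception (d) applies; the Tessaly Planning Office is not required to disclose the briefing note.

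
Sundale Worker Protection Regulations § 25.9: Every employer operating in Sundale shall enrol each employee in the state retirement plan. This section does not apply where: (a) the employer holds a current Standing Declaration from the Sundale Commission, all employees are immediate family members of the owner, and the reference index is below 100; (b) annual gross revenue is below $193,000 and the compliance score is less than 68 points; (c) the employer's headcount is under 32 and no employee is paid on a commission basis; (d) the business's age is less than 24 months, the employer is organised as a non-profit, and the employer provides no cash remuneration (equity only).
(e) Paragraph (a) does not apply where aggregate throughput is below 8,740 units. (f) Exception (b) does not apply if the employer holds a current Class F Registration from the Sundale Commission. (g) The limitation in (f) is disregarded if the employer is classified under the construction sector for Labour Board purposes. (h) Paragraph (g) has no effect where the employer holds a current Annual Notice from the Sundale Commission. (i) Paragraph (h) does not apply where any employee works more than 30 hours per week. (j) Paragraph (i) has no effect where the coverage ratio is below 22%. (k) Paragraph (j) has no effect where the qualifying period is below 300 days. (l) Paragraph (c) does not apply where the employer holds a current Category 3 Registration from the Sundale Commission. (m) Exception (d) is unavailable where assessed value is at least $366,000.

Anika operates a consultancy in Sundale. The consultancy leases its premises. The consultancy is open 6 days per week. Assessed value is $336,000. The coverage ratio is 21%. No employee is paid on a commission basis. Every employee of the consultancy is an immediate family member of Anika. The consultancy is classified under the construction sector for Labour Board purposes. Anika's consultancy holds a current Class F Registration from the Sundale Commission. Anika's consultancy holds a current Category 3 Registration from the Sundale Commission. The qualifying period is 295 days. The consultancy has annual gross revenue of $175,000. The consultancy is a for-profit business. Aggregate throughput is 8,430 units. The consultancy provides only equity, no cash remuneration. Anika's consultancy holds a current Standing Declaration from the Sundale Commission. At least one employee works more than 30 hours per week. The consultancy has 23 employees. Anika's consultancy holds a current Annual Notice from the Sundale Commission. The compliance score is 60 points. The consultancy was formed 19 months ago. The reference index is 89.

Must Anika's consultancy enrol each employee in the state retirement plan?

No — exception (b) applies; Anika's consultancy is not required to enrol each employee in the state retirement plan.

All of (a)'s requirements are met (a current Standing Declaration is held; every employee is an immediate family member; the reference index is 89, below the 100 limit). But applying paragraph (e): (e) operates against (a): aggregate throughput is 8,430 units, below the 8,740 units limit. (a) is therefore removed.
Exception (b): annual gross revenue is $175,000, below the $193,000 limit; the compliance score is 60 points, less than the 68 points limit — every condition holds. Considering the limiting provisions: (f) operates (a current Class F Registration is held), but is itself disapplied by (g): (g) operates against (f): the consultancy is classified under the construction sector. (h) is engaged (a current Annual Notice is held), but is displaced by (i): (i) operates against (h): at least one employee exceeds 30 hours/week. (j) would limit (i) — the coverage ratio is 21%, below the 22% limit — but (k) sets (j) aside: (k) operates against (j): the qualifying period is 295 days, below the 300 days limit. (b) remains available.
Exception (c) is satisfied on its face — the employer's headcount is 23, under the 32 limit; no employee is paid on commission. But: (l) is engaged — a current Category 3 Registration is held. So (c) is unavailable.
Exception (d) fails — the employer is for-profit.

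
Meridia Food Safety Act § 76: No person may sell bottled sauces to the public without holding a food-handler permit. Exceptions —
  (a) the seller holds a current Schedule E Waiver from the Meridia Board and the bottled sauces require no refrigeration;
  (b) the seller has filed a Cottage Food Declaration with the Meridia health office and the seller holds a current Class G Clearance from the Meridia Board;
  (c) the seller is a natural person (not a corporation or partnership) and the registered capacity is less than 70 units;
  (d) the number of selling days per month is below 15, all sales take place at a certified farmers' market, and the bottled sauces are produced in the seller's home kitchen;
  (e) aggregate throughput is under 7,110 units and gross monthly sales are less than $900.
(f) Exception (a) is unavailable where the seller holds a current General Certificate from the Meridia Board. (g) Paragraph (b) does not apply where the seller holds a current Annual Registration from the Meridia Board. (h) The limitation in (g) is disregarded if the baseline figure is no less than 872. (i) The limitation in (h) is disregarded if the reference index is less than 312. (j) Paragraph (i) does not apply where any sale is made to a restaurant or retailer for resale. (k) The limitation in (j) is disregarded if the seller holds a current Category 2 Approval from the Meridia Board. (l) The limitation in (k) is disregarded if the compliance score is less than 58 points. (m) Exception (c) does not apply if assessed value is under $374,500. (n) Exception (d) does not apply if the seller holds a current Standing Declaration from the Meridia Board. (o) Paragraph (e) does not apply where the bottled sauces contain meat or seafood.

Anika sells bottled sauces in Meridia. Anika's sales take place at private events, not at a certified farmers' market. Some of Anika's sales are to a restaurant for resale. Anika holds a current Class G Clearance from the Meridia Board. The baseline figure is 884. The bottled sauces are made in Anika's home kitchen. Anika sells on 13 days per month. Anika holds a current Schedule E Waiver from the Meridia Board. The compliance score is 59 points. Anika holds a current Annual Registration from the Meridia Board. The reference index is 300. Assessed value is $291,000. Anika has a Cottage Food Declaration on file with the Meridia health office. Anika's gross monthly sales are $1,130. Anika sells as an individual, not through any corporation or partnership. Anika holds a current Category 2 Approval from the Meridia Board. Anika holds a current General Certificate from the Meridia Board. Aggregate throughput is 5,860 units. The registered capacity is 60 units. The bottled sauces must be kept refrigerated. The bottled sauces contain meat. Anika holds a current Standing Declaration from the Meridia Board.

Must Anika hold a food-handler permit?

Exception (a) does not apply: the bottled sauces require refrigeration.
All of (b)'s requirements are met (a Cottage Food Declaration is on file; a current Class G Clearance is held). However, paragraphs (g)–(l) must be considered: (g) applies — a current Annual Registration is held. (h) would limit (g) — the baseline figure is 884, meeting the 872 threshold — but (i) sets (h) aside: (i) operates against (h): the reference index is 300, less than the 312 limit. (j) applies (some sales are to a restaurant for resale), but is overridden by (k): (k) operates against (j): a current Category 2 Approval is held. (l) is not triggered (the compliance score is 59 points, not less than 58 points), so (k) stands. (b) is therefore removed.
Exception (c): the seller is a natural person; the registered capacity is 60 units, less than the 70 units limit — every condition holds. Turning to paragraph (m): (m) operates against (c): assessed value is $291,000, under the $374,500 limit. So (c) is unavailable.
Exception (d) does not apply: sales are at private events, not a certified farmers' market.
Exception (e) fails — gross monthly sales are $1,130, not less than $900.
None of the exceptions is available; § 76 applies in full.

Yes — Anika must hold a food-handler permit.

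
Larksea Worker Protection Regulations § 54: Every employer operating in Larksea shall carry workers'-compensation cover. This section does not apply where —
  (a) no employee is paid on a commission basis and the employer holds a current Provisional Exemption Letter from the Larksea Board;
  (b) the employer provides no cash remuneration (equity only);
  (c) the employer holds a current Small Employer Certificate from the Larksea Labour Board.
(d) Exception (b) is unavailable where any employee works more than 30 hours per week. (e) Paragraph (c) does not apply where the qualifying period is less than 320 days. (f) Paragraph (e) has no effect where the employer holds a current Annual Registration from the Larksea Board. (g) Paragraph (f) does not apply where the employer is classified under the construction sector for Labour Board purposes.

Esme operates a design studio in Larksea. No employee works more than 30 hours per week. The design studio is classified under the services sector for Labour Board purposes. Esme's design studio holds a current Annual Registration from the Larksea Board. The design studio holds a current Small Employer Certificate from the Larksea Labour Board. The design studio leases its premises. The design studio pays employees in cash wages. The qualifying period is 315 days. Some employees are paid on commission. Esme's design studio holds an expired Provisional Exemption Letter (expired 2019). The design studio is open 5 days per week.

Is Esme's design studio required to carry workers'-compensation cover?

Exception (a) requires that no employee is paid on a commission basis; but some employees are paid on commission, so (a) is unavailable.
Exception (b) does not apply: employees are paid cash wages.
Exception (c)'s conditions are all satisfied: a current Small Employer Certificate is held. Applying paragraphs (e)–(g): (e) operates (the qualifying period is 315 days, less than the 320 days limit), but yields to (f): (f) operates against (e): a current Annual Registration is held. (g), which would lift (f), is inapplicable — the design studio is classified under the services sector. (c) remains available.

No — exception (c) applies; Esme's design studio is not required to carry workers'-compensation cover.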